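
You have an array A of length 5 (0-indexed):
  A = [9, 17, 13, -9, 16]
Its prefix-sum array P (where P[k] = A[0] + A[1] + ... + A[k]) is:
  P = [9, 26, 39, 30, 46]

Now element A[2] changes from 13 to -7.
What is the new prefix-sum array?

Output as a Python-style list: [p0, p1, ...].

Change: A[2] 13 -> -7, delta = -20
P[k] for k < 2: unchanged (A[2] not included)
P[k] for k >= 2: shift by delta = -20
  P[0] = 9 + 0 = 9
  P[1] = 26 + 0 = 26
  P[2] = 39 + -20 = 19
  P[3] = 30 + -20 = 10
  P[4] = 46 + -20 = 26

Answer: [9, 26, 19, 10, 26]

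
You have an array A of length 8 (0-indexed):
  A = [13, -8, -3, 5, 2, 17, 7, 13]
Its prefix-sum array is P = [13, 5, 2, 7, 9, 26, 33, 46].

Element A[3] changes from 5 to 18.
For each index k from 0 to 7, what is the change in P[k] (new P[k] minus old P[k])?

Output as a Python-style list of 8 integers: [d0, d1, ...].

Answer: [0, 0, 0, 13, 13, 13, 13, 13]

Derivation:
Element change: A[3] 5 -> 18, delta = 13
For k < 3: P[k] unchanged, delta_P[k] = 0
For k >= 3: P[k] shifts by exactly 13
Delta array: [0, 0, 0, 13, 13, 13, 13, 13]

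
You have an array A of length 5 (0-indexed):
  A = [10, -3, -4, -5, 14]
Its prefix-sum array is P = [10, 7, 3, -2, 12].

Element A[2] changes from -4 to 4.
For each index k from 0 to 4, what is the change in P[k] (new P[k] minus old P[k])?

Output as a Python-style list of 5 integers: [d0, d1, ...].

Answer: [0, 0, 8, 8, 8]

Derivation:
Element change: A[2] -4 -> 4, delta = 8
For k < 2: P[k] unchanged, delta_P[k] = 0
For k >= 2: P[k] shifts by exactly 8
Delta array: [0, 0, 8, 8, 8]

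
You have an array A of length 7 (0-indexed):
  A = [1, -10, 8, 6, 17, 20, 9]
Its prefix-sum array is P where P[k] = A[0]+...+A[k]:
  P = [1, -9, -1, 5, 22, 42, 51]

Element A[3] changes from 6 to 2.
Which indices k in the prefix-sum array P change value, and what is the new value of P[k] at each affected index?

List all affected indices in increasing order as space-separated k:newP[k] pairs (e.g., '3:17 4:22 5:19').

Answer: 3:1 4:18 5:38 6:47

Derivation:
P[k] = A[0] + ... + A[k]
P[k] includes A[3] iff k >= 3
Affected indices: 3, 4, ..., 6; delta = -4
  P[3]: 5 + -4 = 1
  P[4]: 22 + -4 = 18
  P[5]: 42 + -4 = 38
  P[6]: 51 + -4 = 47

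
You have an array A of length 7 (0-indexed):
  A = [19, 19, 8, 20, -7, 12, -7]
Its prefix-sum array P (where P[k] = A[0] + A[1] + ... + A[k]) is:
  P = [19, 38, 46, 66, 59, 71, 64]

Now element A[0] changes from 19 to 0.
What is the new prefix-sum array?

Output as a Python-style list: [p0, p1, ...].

Change: A[0] 19 -> 0, delta = -19
P[k] for k < 0: unchanged (A[0] not included)
P[k] for k >= 0: shift by delta = -19
  P[0] = 19 + -19 = 0
  P[1] = 38 + -19 = 19
  P[2] = 46 + -19 = 27
  P[3] = 66 + -19 = 47
  P[4] = 59 + -19 = 40
  P[5] = 71 + -19 = 52
  P[6] = 64 + -19 = 45

Answer: [0, 19, 27, 47, 40, 52, 45]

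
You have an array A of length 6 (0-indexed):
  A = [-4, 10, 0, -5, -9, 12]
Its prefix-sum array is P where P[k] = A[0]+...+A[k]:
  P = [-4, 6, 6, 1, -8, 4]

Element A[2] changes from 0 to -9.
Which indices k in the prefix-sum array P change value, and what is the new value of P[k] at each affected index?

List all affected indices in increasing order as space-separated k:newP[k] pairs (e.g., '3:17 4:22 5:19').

Answer: 2:-3 3:-8 4:-17 5:-5

Derivation:
P[k] = A[0] + ... + A[k]
P[k] includes A[2] iff k >= 2
Affected indices: 2, 3, ..., 5; delta = -9
  P[2]: 6 + -9 = -3
  P[3]: 1 + -9 = -8
  P[4]: -8 + -9 = -17
  P[5]: 4 + -9 = -5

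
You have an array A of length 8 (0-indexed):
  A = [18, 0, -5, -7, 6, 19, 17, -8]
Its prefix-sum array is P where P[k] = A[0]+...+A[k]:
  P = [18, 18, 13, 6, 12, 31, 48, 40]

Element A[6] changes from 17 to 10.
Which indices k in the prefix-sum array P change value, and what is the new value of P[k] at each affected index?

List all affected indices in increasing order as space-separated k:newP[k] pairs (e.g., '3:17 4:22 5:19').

P[k] = A[0] + ... + A[k]
P[k] includes A[6] iff k >= 6
Affected indices: 6, 7, ..., 7; delta = -7
  P[6]: 48 + -7 = 41
  P[7]: 40 + -7 = 33

Answer: 6:41 7:33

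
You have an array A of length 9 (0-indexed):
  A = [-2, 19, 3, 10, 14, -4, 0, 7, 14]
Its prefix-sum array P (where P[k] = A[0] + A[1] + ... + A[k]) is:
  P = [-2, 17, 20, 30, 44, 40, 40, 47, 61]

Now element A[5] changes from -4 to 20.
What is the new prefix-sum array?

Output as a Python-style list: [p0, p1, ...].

Change: A[5] -4 -> 20, delta = 24
P[k] for k < 5: unchanged (A[5] not included)
P[k] for k >= 5: shift by delta = 24
  P[0] = -2 + 0 = -2
  P[1] = 17 + 0 = 17
  P[2] = 20 + 0 = 20
  P[3] = 30 + 0 = 30
  P[4] = 44 + 0 = 44
  P[5] = 40 + 24 = 64
  P[6] = 40 + 24 = 64
  P[7] = 47 + 24 = 71
  P[8] = 61 + 24 = 85

Answer: [-2, 17, 20, 30, 44, 64, 64, 71, 85]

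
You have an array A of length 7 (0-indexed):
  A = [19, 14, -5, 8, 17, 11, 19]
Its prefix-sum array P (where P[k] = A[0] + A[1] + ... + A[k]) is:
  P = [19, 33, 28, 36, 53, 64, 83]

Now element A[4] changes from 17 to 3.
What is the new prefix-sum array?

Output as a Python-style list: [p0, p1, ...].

Change: A[4] 17 -> 3, delta = -14
P[k] for k < 4: unchanged (A[4] not included)
P[k] for k >= 4: shift by delta = -14
  P[0] = 19 + 0 = 19
  P[1] = 33 + 0 = 33
  P[2] = 28 + 0 = 28
  P[3] = 36 + 0 = 36
  P[4] = 53 + -14 = 39
  P[5] = 64 + -14 = 50
  P[6] = 83 + -14 = 69

Answer: [19, 33, 28, 36, 39, 50, 69]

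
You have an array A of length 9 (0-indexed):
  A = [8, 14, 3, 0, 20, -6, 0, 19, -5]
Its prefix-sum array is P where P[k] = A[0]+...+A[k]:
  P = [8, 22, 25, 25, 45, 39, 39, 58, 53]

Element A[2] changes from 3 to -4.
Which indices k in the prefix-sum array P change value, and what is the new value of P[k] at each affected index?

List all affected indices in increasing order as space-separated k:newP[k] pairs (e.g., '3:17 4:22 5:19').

P[k] = A[0] + ... + A[k]
P[k] includes A[2] iff k >= 2
Affected indices: 2, 3, ..., 8; delta = -7
  P[2]: 25 + -7 = 18
  P[3]: 25 + -7 = 18
  P[4]: 45 + -7 = 38
  P[5]: 39 + -7 = 32
  P[6]: 39 + -7 = 32
  P[7]: 58 + -7 = 51
  P[8]: 53 + -7 = 46

Answer: 2:18 3:18 4:38 5:32 6:32 7:51 8:46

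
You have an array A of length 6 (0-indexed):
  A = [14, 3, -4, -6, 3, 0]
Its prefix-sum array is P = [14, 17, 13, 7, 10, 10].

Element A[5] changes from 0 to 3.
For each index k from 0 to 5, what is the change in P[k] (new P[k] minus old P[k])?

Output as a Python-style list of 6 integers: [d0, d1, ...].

Element change: A[5] 0 -> 3, delta = 3
For k < 5: P[k] unchanged, delta_P[k] = 0
For k >= 5: P[k] shifts by exactly 3
Delta array: [0, 0, 0, 0, 0, 3]

Answer: [0, 0, 0, 0, 0, 3]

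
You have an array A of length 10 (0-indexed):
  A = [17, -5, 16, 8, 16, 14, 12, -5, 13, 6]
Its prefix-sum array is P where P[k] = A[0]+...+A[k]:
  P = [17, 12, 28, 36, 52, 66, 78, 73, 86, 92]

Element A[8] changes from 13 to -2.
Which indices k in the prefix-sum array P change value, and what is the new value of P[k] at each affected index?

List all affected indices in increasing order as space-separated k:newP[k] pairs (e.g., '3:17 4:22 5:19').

P[k] = A[0] + ... + A[k]
P[k] includes A[8] iff k >= 8
Affected indices: 8, 9, ..., 9; delta = -15
  P[8]: 86 + -15 = 71
  P[9]: 92 + -15 = 77

Answer: 8:71 9:77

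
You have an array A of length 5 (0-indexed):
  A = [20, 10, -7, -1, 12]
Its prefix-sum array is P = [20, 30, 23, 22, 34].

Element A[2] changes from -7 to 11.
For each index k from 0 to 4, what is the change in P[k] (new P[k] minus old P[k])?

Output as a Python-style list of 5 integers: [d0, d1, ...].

Element change: A[2] -7 -> 11, delta = 18
For k < 2: P[k] unchanged, delta_P[k] = 0
For k >= 2: P[k] shifts by exactly 18
Delta array: [0, 0, 18, 18, 18]

Answer: [0, 0, 18, 18, 18]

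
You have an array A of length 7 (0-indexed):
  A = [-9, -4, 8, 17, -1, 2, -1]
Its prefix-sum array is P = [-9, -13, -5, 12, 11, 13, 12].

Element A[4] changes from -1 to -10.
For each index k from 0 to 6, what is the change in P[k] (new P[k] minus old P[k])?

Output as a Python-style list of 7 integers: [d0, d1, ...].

Answer: [0, 0, 0, 0, -9, -9, -9]

Derivation:
Element change: A[4] -1 -> -10, delta = -9
For k < 4: P[k] unchanged, delta_P[k] = 0
For k >= 4: P[k] shifts by exactly -9
Delta array: [0, 0, 0, 0, -9, -9, -9]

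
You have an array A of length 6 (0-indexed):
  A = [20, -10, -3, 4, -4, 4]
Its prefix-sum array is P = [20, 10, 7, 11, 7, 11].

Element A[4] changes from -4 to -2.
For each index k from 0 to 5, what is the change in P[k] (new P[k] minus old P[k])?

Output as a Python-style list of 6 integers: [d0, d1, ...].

Answer: [0, 0, 0, 0, 2, 2]

Derivation:
Element change: A[4] -4 -> -2, delta = 2
For k < 4: P[k] unchanged, delta_P[k] = 0
For k >= 4: P[k] shifts by exactly 2
Delta array: [0, 0, 0, 0, 2, 2]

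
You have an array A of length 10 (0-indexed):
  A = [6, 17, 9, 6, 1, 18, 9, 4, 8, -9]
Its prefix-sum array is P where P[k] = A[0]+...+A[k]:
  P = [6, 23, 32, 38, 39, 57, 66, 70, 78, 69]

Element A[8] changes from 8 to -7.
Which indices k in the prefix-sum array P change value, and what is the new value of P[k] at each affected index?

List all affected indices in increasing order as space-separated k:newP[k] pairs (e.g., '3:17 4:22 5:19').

Answer: 8:63 9:54

Derivation:
P[k] = A[0] + ... + A[k]
P[k] includes A[8] iff k >= 8
Affected indices: 8, 9, ..., 9; delta = -15
  P[8]: 78 + -15 = 63
  P[9]: 69 + -15 = 54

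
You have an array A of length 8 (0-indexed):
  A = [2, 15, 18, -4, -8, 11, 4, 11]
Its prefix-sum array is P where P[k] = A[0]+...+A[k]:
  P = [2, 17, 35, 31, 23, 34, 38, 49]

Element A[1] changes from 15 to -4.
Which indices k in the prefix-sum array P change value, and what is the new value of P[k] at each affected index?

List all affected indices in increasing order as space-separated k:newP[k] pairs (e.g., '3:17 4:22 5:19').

P[k] = A[0] + ... + A[k]
P[k] includes A[1] iff k >= 1
Affected indices: 1, 2, ..., 7; delta = -19
  P[1]: 17 + -19 = -2
  P[2]: 35 + -19 = 16
  P[3]: 31 + -19 = 12
  P[4]: 23 + -19 = 4
  P[5]: 34 + -19 = 15
  P[6]: 38 + -19 = 19
  P[7]: 49 + -19 = 30

Answer: 1:-2 2:16 3:12 4:4 5:15 6:19 7:30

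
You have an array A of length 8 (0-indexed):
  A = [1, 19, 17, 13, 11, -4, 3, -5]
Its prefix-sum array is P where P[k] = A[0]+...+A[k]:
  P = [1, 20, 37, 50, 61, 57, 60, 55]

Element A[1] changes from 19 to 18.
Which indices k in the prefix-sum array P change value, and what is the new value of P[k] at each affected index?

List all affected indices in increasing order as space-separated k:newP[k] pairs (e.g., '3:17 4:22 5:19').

Answer: 1:19 2:36 3:49 4:60 5:56 6:59 7:54

Derivation:
P[k] = A[0] + ... + A[k]
P[k] includes A[1] iff k >= 1
Affected indices: 1, 2, ..., 7; delta = -1
  P[1]: 20 + -1 = 19
  P[2]: 37 + -1 = 36
  P[3]: 50 + -1 = 49
  P[4]: 61 + -1 = 60
  P[5]: 57 + -1 = 56
  P[6]: 60 + -1 = 59
  P[7]: 55 + -1 = 54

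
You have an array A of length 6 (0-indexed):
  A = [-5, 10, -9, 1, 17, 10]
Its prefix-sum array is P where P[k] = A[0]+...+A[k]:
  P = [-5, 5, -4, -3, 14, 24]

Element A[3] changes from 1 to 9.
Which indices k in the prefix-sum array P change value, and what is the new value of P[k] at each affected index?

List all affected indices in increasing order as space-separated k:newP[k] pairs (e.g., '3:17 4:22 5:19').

P[k] = A[0] + ... + A[k]
P[k] includes A[3] iff k >= 3
Affected indices: 3, 4, ..., 5; delta = 8
  P[3]: -3 + 8 = 5
  P[4]: 14 + 8 = 22
  P[5]: 24 + 8 = 32

Answer: 3:5 4:22 5:32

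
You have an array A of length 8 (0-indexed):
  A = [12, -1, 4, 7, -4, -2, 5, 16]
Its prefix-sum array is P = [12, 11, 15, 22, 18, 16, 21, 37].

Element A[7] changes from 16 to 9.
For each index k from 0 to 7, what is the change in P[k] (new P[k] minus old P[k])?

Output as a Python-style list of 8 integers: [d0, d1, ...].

Element change: A[7] 16 -> 9, delta = -7
For k < 7: P[k] unchanged, delta_P[k] = 0
For k >= 7: P[k] shifts by exactly -7
Delta array: [0, 0, 0, 0, 0, 0, 0, -7]

Answer: [0, 0, 0, 0, 0, 0, 0, -7]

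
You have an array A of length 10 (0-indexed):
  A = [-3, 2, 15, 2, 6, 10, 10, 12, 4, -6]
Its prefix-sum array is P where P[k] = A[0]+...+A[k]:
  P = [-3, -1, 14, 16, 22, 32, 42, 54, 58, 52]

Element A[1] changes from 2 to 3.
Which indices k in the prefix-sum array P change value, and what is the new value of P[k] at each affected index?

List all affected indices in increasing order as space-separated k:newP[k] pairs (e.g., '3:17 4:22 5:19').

Answer: 1:0 2:15 3:17 4:23 5:33 6:43 7:55 8:59 9:53

Derivation:
P[k] = A[0] + ... + A[k]
P[k] includes A[1] iff k >= 1
Affected indices: 1, 2, ..., 9; delta = 1
  P[1]: -1 + 1 = 0
  P[2]: 14 + 1 = 15
  P[3]: 16 + 1 = 17
  P[4]: 22 + 1 = 23
  P[5]: 32 + 1 = 33
  P[6]: 42 + 1 = 43
  P[7]: 54 + 1 = 55
  P[8]: 58 + 1 = 59
  P[9]: 52 + 1 = 53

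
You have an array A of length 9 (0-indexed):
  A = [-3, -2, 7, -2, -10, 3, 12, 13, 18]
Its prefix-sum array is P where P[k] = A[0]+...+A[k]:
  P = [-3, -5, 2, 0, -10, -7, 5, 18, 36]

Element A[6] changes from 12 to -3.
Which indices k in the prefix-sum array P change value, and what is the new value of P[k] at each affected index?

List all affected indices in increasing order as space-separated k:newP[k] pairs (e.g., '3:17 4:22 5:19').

P[k] = A[0] + ... + A[k]
P[k] includes A[6] iff k >= 6
Affected indices: 6, 7, ..., 8; delta = -15
  P[6]: 5 + -15 = -10
  P[7]: 18 + -15 = 3
  P[8]: 36 + -15 = 21

Answer: 6:-10 7:3 8:21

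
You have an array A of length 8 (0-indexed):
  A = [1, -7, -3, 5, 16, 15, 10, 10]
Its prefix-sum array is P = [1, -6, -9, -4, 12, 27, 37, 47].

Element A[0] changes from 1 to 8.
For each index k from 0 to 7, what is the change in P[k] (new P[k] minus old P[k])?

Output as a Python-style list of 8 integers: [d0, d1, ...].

Element change: A[0] 1 -> 8, delta = 7
For k < 0: P[k] unchanged, delta_P[k] = 0
For k >= 0: P[k] shifts by exactly 7
Delta array: [7, 7, 7, 7, 7, 7, 7, 7]

Answer: [7, 7, 7, 7, 7, 7, 7, 7]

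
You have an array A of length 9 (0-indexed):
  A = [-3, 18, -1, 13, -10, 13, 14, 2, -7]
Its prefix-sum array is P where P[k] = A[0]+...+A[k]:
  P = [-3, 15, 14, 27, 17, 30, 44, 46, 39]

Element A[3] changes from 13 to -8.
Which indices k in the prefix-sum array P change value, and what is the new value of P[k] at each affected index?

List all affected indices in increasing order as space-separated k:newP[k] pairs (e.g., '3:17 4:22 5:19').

Answer: 3:6 4:-4 5:9 6:23 7:25 8:18

Derivation:
P[k] = A[0] + ... + A[k]
P[k] includes A[3] iff k >= 3
Affected indices: 3, 4, ..., 8; delta = -21
  P[3]: 27 + -21 = 6
  P[4]: 17 + -21 = -4
  P[5]: 30 + -21 = 9
  P[6]: 44 + -21 = 23
  P[7]: 46 + -21 = 25
  P[8]: 39 + -21 = 18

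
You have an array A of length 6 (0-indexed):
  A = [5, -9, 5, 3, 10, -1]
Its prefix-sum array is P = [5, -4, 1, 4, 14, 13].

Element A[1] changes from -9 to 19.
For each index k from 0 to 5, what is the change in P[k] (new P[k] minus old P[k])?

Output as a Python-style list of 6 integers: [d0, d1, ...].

Element change: A[1] -9 -> 19, delta = 28
For k < 1: P[k] unchanged, delta_P[k] = 0
For k >= 1: P[k] shifts by exactly 28
Delta array: [0, 28, 28, 28, 28, 28]

Answer: [0, 28, 28, 28, 28, 28]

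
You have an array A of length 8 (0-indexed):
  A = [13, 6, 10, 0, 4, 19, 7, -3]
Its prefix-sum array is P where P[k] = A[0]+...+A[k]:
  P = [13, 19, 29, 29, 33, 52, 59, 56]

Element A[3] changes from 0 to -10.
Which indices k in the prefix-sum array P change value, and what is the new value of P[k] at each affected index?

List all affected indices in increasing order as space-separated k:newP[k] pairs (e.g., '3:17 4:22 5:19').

P[k] = A[0] + ... + A[k]
P[k] includes A[3] iff k >= 3
Affected indices: 3, 4, ..., 7; delta = -10
  P[3]: 29 + -10 = 19
  P[4]: 33 + -10 = 23
  P[5]: 52 + -10 = 42
  P[6]: 59 + -10 = 49
  P[7]: 56 + -10 = 46

Answer: 3:19 4:23 5:42 6:49 7:46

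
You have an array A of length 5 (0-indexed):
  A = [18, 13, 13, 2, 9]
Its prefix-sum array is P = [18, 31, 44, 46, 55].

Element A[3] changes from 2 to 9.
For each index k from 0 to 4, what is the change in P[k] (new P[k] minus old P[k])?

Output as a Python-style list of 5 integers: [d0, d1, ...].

Answer: [0, 0, 0, 7, 7]

Derivation:
Element change: A[3] 2 -> 9, delta = 7
For k < 3: P[k] unchanged, delta_P[k] = 0
For k >= 3: P[k] shifts by exactly 7
Delta array: [0, 0, 0, 7, 7]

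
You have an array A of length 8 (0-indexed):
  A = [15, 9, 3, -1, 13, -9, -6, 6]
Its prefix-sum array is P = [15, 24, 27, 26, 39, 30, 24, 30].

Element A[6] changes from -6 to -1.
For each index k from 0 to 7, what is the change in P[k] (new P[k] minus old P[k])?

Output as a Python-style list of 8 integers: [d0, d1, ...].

Element change: A[6] -6 -> -1, delta = 5
For k < 6: P[k] unchanged, delta_P[k] = 0
For k >= 6: P[k] shifts by exactly 5
Delta array: [0, 0, 0, 0, 0, 0, 5, 5]

Answer: [0, 0, 0, 0, 0, 0, 5, 5]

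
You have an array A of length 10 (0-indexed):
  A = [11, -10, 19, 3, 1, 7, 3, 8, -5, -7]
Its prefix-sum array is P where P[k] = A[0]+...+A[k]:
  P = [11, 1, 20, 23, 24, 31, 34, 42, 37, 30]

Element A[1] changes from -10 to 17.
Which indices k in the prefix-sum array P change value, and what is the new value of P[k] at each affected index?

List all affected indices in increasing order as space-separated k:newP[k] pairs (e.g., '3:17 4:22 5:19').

Answer: 1:28 2:47 3:50 4:51 5:58 6:61 7:69 8:64 9:57

Derivation:
P[k] = A[0] + ... + A[k]
P[k] includes A[1] iff k >= 1
Affected indices: 1, 2, ..., 9; delta = 27
  P[1]: 1 + 27 = 28
  P[2]: 20 + 27 = 47
  P[3]: 23 + 27 = 50
  P[4]: 24 + 27 = 51
  P[5]: 31 + 27 = 58
  P[6]: 34 + 27 = 61
  P[7]: 42 + 27 = 69
  P[8]: 37 + 27 = 64
  P[9]: 30 + 27 = 57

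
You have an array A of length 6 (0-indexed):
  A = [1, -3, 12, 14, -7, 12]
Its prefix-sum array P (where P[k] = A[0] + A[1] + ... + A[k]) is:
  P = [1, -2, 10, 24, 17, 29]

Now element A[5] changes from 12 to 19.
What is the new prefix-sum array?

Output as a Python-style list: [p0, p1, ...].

Answer: [1, -2, 10, 24, 17, 36]

Derivation:
Change: A[5] 12 -> 19, delta = 7
P[k] for k < 5: unchanged (A[5] not included)
P[k] for k >= 5: shift by delta = 7
  P[0] = 1 + 0 = 1
  P[1] = -2 + 0 = -2
  P[2] = 10 + 0 = 10
  P[3] = 24 + 0 = 24
  P[4] = 17 + 0 = 17
  P[5] = 29 + 7 = 36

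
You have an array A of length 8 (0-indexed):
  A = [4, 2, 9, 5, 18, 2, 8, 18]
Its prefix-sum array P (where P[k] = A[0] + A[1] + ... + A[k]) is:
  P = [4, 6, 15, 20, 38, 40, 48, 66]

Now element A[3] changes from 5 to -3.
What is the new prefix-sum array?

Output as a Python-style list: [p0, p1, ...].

Change: A[3] 5 -> -3, delta = -8
P[k] for k < 3: unchanged (A[3] not included)
P[k] for k >= 3: shift by delta = -8
  P[0] = 4 + 0 = 4
  P[1] = 6 + 0 = 6
  P[2] = 15 + 0 = 15
  P[3] = 20 + -8 = 12
  P[4] = 38 + -8 = 30
  P[5] = 40 + -8 = 32
  P[6] = 48 + -8 = 40
  P[7] = 66 + -8 = 58

Answer: [4, 6, 15, 12, 30, 32, 40, 58]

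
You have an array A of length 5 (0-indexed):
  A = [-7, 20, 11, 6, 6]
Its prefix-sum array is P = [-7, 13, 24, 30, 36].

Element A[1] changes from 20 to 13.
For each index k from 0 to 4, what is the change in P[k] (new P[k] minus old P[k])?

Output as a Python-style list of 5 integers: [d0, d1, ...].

Element change: A[1] 20 -> 13, delta = -7
For k < 1: P[k] unchanged, delta_P[k] = 0
For k >= 1: P[k] shifts by exactly -7
Delta array: [0, -7, -7, -7, -7]

Answer: [0, -7, -7, -7, -7]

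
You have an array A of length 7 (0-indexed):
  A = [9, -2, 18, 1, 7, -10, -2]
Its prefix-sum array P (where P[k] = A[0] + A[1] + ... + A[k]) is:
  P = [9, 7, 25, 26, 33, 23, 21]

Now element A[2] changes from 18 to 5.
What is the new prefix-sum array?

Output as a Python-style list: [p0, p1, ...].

Answer: [9, 7, 12, 13, 20, 10, 8]

Derivation:
Change: A[2] 18 -> 5, delta = -13
P[k] for k < 2: unchanged (A[2] not included)
P[k] for k >= 2: shift by delta = -13
  P[0] = 9 + 0 = 9
  P[1] = 7 + 0 = 7
  P[2] = 25 + -13 = 12
  P[3] = 26 + -13 = 13
  P[4] = 33 + -13 = 20
  P[5] = 23 + -13 = 10
  P[6] = 21 + -13 = 8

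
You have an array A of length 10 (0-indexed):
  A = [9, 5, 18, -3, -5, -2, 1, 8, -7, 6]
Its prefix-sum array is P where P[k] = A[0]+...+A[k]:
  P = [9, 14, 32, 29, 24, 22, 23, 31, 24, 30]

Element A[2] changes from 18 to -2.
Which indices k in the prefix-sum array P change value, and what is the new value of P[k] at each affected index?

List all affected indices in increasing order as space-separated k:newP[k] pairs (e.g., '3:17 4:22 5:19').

P[k] = A[0] + ... + A[k]
P[k] includes A[2] iff k >= 2
Affected indices: 2, 3, ..., 9; delta = -20
  P[2]: 32 + -20 = 12
  P[3]: 29 + -20 = 9
  P[4]: 24 + -20 = 4
  P[5]: 22 + -20 = 2
  P[6]: 23 + -20 = 3
  P[7]: 31 + -20 = 11
  P[8]: 24 + -20 = 4
  P[9]: 30 + -20 = 10

Answer: 2:12 3:9 4:4 5:2 6:3 7:11 8:4 9:10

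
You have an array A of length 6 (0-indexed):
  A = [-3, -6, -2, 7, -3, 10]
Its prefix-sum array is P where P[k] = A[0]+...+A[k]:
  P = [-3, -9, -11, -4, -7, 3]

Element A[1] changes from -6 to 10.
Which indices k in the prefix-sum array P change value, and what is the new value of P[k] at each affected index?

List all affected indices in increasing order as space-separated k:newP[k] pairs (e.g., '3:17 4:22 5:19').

Answer: 1:7 2:5 3:12 4:9 5:19

Derivation:
P[k] = A[0] + ... + A[k]
P[k] includes A[1] iff k >= 1
Affected indices: 1, 2, ..., 5; delta = 16
  P[1]: -9 + 16 = 7
  P[2]: -11 + 16 = 5
  P[3]: -4 + 16 = 12
  P[4]: -7 + 16 = 9
  P[5]: 3 + 16 = 19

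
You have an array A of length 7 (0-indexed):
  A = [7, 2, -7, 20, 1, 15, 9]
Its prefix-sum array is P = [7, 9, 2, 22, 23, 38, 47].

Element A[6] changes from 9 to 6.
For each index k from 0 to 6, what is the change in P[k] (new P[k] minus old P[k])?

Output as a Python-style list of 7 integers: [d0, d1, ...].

Element change: A[6] 9 -> 6, delta = -3
For k < 6: P[k] unchanged, delta_P[k] = 0
For k >= 6: P[k] shifts by exactly -3
Delta array: [0, 0, 0, 0, 0, 0, -3]

Answer: [0, 0, 0, 0, 0, 0, -3]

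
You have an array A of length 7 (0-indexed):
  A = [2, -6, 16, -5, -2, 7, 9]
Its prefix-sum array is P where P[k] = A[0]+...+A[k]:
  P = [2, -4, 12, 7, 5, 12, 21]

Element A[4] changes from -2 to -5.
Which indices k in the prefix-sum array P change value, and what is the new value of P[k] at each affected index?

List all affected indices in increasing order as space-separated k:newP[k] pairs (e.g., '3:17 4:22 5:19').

P[k] = A[0] + ... + A[k]
P[k] includes A[4] iff k >= 4
Affected indices: 4, 5, ..., 6; delta = -3
  P[4]: 5 + -3 = 2
  P[5]: 12 + -3 = 9
  P[6]: 21 + -3 = 18

Answer: 4:2 5:9 6:18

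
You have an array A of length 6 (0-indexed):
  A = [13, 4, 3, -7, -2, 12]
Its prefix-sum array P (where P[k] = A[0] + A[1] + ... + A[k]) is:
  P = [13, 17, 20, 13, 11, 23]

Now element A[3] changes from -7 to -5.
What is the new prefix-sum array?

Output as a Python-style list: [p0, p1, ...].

Answer: [13, 17, 20, 15, 13, 25]

Derivation:
Change: A[3] -7 -> -5, delta = 2
P[k] for k < 3: unchanged (A[3] not included)
P[k] for k >= 3: shift by delta = 2
  P[0] = 13 + 0 = 13
  P[1] = 17 + 0 = 17
  P[2] = 20 + 0 = 20
  P[3] = 13 + 2 = 15
  P[4] = 11 + 2 = 13
  P[5] = 23 + 2 = 25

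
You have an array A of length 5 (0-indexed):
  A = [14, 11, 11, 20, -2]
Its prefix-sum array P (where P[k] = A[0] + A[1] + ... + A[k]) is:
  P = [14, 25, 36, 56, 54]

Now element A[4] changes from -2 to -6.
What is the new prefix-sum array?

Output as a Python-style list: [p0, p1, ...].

Change: A[4] -2 -> -6, delta = -4
P[k] for k < 4: unchanged (A[4] not included)
P[k] for k >= 4: shift by delta = -4
  P[0] = 14 + 0 = 14
  P[1] = 25 + 0 = 25
  P[2] = 36 + 0 = 36
  P[3] = 56 + 0 = 56
  P[4] = 54 + -4 = 50

Answer: [14, 25, 36, 56, 50]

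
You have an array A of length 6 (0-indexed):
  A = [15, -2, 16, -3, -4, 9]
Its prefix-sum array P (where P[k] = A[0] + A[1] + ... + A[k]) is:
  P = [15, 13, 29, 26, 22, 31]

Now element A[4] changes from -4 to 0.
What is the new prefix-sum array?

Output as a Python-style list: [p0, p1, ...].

Answer: [15, 13, 29, 26, 26, 35]

Derivation:
Change: A[4] -4 -> 0, delta = 4
P[k] for k < 4: unchanged (A[4] not included)
P[k] for k >= 4: shift by delta = 4
  P[0] = 15 + 0 = 15
  P[1] = 13 + 0 = 13
  P[2] = 29 + 0 = 29
  P[3] = 26 + 0 = 26
  P[4] = 22 + 4 = 26
  P[5] = 31 + 4 = 35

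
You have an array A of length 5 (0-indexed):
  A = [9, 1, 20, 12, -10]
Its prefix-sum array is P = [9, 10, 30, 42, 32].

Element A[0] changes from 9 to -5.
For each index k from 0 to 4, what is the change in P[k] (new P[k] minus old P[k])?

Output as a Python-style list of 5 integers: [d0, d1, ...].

Element change: A[0] 9 -> -5, delta = -14
For k < 0: P[k] unchanged, delta_P[k] = 0
For k >= 0: P[k] shifts by exactly -14
Delta array: [-14, -14, -14, -14, -14]

Answer: [-14, -14, -14, -14, -14]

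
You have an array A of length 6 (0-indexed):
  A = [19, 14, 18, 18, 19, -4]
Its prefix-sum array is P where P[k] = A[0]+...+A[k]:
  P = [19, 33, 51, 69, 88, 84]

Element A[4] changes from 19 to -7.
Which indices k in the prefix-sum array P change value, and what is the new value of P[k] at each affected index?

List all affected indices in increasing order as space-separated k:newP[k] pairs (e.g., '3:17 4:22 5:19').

P[k] = A[0] + ... + A[k]
P[k] includes A[4] iff k >= 4
Affected indices: 4, 5, ..., 5; delta = -26
  P[4]: 88 + -26 = 62
  P[5]: 84 + -26 = 58

Answer: 4:62 5:58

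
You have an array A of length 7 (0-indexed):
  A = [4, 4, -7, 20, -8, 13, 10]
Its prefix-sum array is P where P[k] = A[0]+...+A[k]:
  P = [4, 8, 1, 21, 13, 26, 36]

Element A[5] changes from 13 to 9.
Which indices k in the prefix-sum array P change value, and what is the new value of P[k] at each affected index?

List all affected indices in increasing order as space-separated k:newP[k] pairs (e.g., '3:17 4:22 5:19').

P[k] = A[0] + ... + A[k]
P[k] includes A[5] iff k >= 5
Affected indices: 5, 6, ..., 6; delta = -4
  P[5]: 26 + -4 = 22
  P[6]: 36 + -4 = 32

Answer: 5:22 6:32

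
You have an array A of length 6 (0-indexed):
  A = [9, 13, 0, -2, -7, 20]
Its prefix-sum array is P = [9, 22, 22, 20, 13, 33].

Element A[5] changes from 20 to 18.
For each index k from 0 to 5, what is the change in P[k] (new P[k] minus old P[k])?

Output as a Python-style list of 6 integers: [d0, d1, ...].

Answer: [0, 0, 0, 0, 0, -2]

Derivation:
Element change: A[5] 20 -> 18, delta = -2
For k < 5: P[k] unchanged, delta_P[k] = 0
For k >= 5: P[k] shifts by exactly -2
Delta array: [0, 0, 0, 0, 0, -2]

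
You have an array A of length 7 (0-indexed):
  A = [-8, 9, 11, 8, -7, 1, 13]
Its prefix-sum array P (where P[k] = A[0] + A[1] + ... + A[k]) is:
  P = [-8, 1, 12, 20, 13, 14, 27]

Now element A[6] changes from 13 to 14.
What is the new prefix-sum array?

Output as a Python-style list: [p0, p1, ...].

Answer: [-8, 1, 12, 20, 13, 14, 28]

Derivation:
Change: A[6] 13 -> 14, delta = 1
P[k] for k < 6: unchanged (A[6] not included)
P[k] for k >= 6: shift by delta = 1
  P[0] = -8 + 0 = -8
  P[1] = 1 + 0 = 1
  P[2] = 12 + 0 = 12
  P[3] = 20 + 0 = 20
  P[4] = 13 + 0 = 13
  P[5] = 14 + 0 = 14
  P[6] = 27 + 1 = 28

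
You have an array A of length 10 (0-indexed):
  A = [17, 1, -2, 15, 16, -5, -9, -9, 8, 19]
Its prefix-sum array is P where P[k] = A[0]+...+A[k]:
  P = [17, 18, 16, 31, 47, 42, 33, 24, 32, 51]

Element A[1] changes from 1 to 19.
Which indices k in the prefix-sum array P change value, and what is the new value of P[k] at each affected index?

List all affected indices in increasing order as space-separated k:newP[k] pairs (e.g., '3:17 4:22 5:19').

P[k] = A[0] + ... + A[k]
P[k] includes A[1] iff k >= 1
Affected indices: 1, 2, ..., 9; delta = 18
  P[1]: 18 + 18 = 36
  P[2]: 16 + 18 = 34
  P[3]: 31 + 18 = 49
  P[4]: 47 + 18 = 65
  P[5]: 42 + 18 = 60
  P[6]: 33 + 18 = 51
  P[7]: 24 + 18 = 42
  P[8]: 32 + 18 = 50
  P[9]: 51 + 18 = 69

Answer: 1:36 2:34 3:49 4:65 5:60 6:51 7:42 8:50 9:69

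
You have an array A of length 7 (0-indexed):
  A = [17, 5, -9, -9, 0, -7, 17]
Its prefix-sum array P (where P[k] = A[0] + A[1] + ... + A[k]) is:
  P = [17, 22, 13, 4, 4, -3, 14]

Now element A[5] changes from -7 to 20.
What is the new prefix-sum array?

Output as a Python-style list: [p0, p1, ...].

Change: A[5] -7 -> 20, delta = 27
P[k] for k < 5: unchanged (A[5] not included)
P[k] for k >= 5: shift by delta = 27
  P[0] = 17 + 0 = 17
  P[1] = 22 + 0 = 22
  P[2] = 13 + 0 = 13
  P[3] = 4 + 0 = 4
  P[4] = 4 + 0 = 4
  P[5] = -3 + 27 = 24
  P[6] = 14 + 27 = 41

Answer: [17, 22, 13, 4, 4, 24, 41]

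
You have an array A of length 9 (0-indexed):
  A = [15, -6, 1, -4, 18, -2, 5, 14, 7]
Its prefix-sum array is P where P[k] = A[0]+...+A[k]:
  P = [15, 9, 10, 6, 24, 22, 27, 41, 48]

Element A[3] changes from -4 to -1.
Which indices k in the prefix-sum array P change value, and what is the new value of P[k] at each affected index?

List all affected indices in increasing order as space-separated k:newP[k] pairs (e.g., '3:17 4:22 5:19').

P[k] = A[0] + ... + A[k]
P[k] includes A[3] iff k >= 3
Affected indices: 3, 4, ..., 8; delta = 3
  P[3]: 6 + 3 = 9
  P[4]: 24 + 3 = 27
  P[5]: 22 + 3 = 25
  P[6]: 27 + 3 = 30
  P[7]: 41 + 3 = 44
  P[8]: 48 + 3 = 51

Answer: 3:9 4:27 5:25 6:30 7:44 8:51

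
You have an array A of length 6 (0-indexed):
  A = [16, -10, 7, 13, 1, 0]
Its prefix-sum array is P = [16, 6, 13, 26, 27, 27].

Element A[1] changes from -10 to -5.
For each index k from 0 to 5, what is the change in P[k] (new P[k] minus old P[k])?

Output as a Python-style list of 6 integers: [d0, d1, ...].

Answer: [0, 5, 5, 5, 5, 5]

Derivation:
Element change: A[1] -10 -> -5, delta = 5
For k < 1: P[k] unchanged, delta_P[k] = 0
For k >= 1: P[k] shifts by exactly 5
Delta array: [0, 5, 5, 5, 5, 5]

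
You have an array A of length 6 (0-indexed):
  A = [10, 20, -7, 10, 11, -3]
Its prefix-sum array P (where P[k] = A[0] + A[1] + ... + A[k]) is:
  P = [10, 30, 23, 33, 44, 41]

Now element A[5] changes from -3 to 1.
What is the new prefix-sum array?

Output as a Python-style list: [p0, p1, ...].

Answer: [10, 30, 23, 33, 44, 45]

Derivation:
Change: A[5] -3 -> 1, delta = 4
P[k] for k < 5: unchanged (A[5] not included)
P[k] for k >= 5: shift by delta = 4
  P[0] = 10 + 0 = 10
  P[1] = 30 + 0 = 30
  P[2] = 23 + 0 = 23
  P[3] = 33 + 0 = 33
  P[4] = 44 + 0 = 44
  P[5] = 41 + 4 = 45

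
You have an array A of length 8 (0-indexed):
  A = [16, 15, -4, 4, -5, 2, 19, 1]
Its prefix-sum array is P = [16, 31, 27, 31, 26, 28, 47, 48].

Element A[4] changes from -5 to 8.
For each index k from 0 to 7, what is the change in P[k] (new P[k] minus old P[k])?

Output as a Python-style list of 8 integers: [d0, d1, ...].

Answer: [0, 0, 0, 0, 13, 13, 13, 13]

Derivation:
Element change: A[4] -5 -> 8, delta = 13
For k < 4: P[k] unchanged, delta_P[k] = 0
For k >= 4: P[k] shifts by exactly 13
Delta array: [0, 0, 0, 0, 13, 13, 13, 13]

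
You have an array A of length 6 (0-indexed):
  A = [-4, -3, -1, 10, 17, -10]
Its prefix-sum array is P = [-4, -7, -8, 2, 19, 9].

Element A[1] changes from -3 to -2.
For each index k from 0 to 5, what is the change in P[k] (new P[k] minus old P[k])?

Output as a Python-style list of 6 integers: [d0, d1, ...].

Element change: A[1] -3 -> -2, delta = 1
For k < 1: P[k] unchanged, delta_P[k] = 0
For k >= 1: P[k] shifts by exactly 1
Delta array: [0, 1, 1, 1, 1, 1]

Answer: [0, 1, 1, 1, 1, 1]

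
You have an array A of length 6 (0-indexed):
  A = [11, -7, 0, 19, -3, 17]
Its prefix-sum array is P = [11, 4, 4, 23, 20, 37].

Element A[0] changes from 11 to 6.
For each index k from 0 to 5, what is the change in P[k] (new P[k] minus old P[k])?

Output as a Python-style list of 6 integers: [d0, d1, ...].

Element change: A[0] 11 -> 6, delta = -5
For k < 0: P[k] unchanged, delta_P[k] = 0
For k >= 0: P[k] shifts by exactly -5
Delta array: [-5, -5, -5, -5, -5, -5]

Answer: [-5, -5, -5, -5, -5, -5]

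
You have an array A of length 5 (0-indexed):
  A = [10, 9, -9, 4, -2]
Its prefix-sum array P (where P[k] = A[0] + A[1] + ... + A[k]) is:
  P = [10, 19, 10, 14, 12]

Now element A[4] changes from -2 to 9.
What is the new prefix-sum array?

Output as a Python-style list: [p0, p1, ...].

Answer: [10, 19, 10, 14, 23]

Derivation:
Change: A[4] -2 -> 9, delta = 11
P[k] for k < 4: unchanged (A[4] not included)
P[k] for k >= 4: shift by delta = 11
  P[0] = 10 + 0 = 10
  P[1] = 19 + 0 = 19
  P[2] = 10 + 0 = 10
  P[3] = 14 + 0 = 14
  P[4] = 12 + 11 = 23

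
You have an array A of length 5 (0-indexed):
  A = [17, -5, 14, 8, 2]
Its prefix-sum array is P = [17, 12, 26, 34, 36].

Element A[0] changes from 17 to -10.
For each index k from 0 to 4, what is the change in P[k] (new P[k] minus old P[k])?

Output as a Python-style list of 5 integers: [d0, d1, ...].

Answer: [-27, -27, -27, -27, -27]

Derivation:
Element change: A[0] 17 -> -10, delta = -27
For k < 0: P[k] unchanged, delta_P[k] = 0
For k >= 0: P[k] shifts by exactly -27
Delta array: [-27, -27, -27, -27, -27]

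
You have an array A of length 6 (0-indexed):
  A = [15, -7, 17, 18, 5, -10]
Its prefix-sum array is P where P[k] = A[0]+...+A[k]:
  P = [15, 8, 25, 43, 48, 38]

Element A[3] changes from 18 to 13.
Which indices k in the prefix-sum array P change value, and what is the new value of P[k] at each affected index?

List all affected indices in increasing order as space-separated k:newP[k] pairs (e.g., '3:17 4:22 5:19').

P[k] = A[0] + ... + A[k]
P[k] includes A[3] iff k >= 3
Affected indices: 3, 4, ..., 5; delta = -5
  P[3]: 43 + -5 = 38
  P[4]: 48 + -5 = 43
  P[5]: 38 + -5 = 33

Answer: 3:38 4:43 5:33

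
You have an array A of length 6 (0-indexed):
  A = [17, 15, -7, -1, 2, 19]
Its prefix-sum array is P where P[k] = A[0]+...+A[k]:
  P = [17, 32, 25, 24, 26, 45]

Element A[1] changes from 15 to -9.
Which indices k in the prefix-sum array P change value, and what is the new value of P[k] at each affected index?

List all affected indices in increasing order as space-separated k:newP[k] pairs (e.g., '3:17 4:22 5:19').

Answer: 1:8 2:1 3:0 4:2 5:21

Derivation:
P[k] = A[0] + ... + A[k]
P[k] includes A[1] iff k >= 1
Affected indices: 1, 2, ..., 5; delta = -24
  P[1]: 32 + -24 = 8
  P[2]: 25 + -24 = 1
  P[3]: 24 + -24 = 0
  P[4]: 26 + -24 = 2
  P[5]: 45 + -24 = 21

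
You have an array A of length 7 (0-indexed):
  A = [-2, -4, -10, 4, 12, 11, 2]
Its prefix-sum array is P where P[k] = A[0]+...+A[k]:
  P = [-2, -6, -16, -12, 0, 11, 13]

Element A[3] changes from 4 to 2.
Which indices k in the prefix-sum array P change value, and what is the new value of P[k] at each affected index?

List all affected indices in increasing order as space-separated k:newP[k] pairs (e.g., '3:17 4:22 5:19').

Answer: 3:-14 4:-2 5:9 6:11

Derivation:
P[k] = A[0] + ... + A[k]
P[k] includes A[3] iff k >= 3
Affected indices: 3, 4, ..., 6; delta = -2
  P[3]: -12 + -2 = -14
  P[4]: 0 + -2 = -2
  P[5]: 11 + -2 = 9
  P[6]: 13 + -2 = 11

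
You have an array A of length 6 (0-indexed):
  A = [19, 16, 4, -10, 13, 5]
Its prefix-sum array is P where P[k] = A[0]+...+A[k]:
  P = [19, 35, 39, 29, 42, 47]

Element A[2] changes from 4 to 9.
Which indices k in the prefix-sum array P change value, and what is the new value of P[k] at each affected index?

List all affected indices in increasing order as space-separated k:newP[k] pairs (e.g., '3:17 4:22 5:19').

Answer: 2:44 3:34 4:47 5:52

Derivation:
P[k] = A[0] + ... + A[k]
P[k] includes A[2] iff k >= 2
Affected indices: 2, 3, ..., 5; delta = 5
  P[2]: 39 + 5 = 44
  P[3]: 29 + 5 = 34
  P[4]: 42 + 5 = 47
  P[5]: 47 + 5 = 52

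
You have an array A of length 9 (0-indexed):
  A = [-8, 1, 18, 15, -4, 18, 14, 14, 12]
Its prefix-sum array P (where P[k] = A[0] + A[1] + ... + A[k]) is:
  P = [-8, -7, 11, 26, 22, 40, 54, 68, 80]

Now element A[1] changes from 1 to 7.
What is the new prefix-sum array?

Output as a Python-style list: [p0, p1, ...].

Change: A[1] 1 -> 7, delta = 6
P[k] for k < 1: unchanged (A[1] not included)
P[k] for k >= 1: shift by delta = 6
  P[0] = -8 + 0 = -8
  P[1] = -7 + 6 = -1
  P[2] = 11 + 6 = 17
  P[3] = 26 + 6 = 32
  P[4] = 22 + 6 = 28
  P[5] = 40 + 6 = 46
  P[6] = 54 + 6 = 60
  P[7] = 68 + 6 = 74
  P[8] = 80 + 6 = 86

Answer: [-8, -1, 17, 32, 28, 46, 60, 74, 86]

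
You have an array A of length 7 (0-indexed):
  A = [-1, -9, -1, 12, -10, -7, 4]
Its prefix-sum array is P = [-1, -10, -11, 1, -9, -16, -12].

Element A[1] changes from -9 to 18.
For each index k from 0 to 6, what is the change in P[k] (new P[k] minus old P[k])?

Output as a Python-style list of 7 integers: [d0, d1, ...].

Answer: [0, 27, 27, 27, 27, 27, 27]

Derivation:
Element change: A[1] -9 -> 18, delta = 27
For k < 1: P[k] unchanged, delta_P[k] = 0
For k >= 1: P[k] shifts by exactly 27
Delta array: [0, 27, 27, 27, 27, 27, 27]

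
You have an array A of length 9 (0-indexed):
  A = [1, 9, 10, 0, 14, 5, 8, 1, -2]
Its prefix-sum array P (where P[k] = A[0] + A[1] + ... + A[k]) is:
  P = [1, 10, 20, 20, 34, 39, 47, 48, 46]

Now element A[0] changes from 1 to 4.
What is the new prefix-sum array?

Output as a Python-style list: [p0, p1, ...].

Change: A[0] 1 -> 4, delta = 3
P[k] for k < 0: unchanged (A[0] not included)
P[k] for k >= 0: shift by delta = 3
  P[0] = 1 + 3 = 4
  P[1] = 10 + 3 = 13
  P[2] = 20 + 3 = 23
  P[3] = 20 + 3 = 23
  P[4] = 34 + 3 = 37
  P[5] = 39 + 3 = 42
  P[6] = 47 + 3 = 50
  P[7] = 48 + 3 = 51
  P[8] = 46 + 3 = 49

Answer: [4, 13, 23, 23, 37, 42, 50, 51, 49]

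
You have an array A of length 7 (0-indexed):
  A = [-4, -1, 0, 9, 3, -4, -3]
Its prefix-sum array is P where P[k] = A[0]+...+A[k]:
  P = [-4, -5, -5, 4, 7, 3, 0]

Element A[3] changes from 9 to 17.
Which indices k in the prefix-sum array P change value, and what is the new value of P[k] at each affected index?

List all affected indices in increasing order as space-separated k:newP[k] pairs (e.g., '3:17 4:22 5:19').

P[k] = A[0] + ... + A[k]
P[k] includes A[3] iff k >= 3
Affected indices: 3, 4, ..., 6; delta = 8
  P[3]: 4 + 8 = 12
  P[4]: 7 + 8 = 15
  P[5]: 3 + 8 = 11
  P[6]: 0 + 8 = 8

Answer: 3:12 4:15 5:11 6:8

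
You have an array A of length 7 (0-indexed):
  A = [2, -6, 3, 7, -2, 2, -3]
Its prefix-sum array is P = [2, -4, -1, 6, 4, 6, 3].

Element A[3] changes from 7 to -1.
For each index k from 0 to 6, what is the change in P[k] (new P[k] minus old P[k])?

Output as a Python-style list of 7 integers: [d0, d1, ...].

Element change: A[3] 7 -> -1, delta = -8
For k < 3: P[k] unchanged, delta_P[k] = 0
For k >= 3: P[k] shifts by exactly -8
Delta array: [0, 0, 0, -8, -8, -8, -8]

Answer: [0, 0, 0, -8, -8, -8, -8]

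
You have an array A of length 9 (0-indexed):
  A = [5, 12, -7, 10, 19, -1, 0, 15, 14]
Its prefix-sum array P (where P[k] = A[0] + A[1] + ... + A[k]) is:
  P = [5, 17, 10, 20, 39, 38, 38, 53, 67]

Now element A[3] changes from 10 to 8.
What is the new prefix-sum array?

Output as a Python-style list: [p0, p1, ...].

Answer: [5, 17, 10, 18, 37, 36, 36, 51, 65]

Derivation:
Change: A[3] 10 -> 8, delta = -2
P[k] for k < 3: unchanged (A[3] not included)
P[k] for k >= 3: shift by delta = -2
  P[0] = 5 + 0 = 5
  P[1] = 17 + 0 = 17
  P[2] = 10 + 0 = 10
  P[3] = 20 + -2 = 18
  P[4] = 39 + -2 = 37
  P[5] = 38 + -2 = 36
  P[6] = 38 + -2 = 36
  P[7] = 53 + -2 = 51
  P[8] = 67 + -2 = 65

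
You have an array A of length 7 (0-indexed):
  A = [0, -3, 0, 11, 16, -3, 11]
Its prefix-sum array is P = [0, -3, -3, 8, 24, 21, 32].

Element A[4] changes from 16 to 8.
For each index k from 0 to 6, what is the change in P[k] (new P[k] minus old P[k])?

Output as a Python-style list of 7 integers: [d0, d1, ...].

Answer: [0, 0, 0, 0, -8, -8, -8]

Derivation:
Element change: A[4] 16 -> 8, delta = -8
For k < 4: P[k] unchanged, delta_P[k] = 0
For k >= 4: P[k] shifts by exactly -8
Delta array: [0, 0, 0, 0, -8, -8, -8]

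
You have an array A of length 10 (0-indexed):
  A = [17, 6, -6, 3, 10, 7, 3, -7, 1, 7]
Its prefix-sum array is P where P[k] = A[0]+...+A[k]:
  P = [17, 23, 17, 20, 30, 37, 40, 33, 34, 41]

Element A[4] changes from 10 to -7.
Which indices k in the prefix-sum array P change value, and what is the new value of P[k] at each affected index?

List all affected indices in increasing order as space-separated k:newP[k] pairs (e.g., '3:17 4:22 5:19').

Answer: 4:13 5:20 6:23 7:16 8:17 9:24

Derivation:
P[k] = A[0] + ... + A[k]
P[k] includes A[4] iff k >= 4
Affected indices: 4, 5, ..., 9; delta = -17
  P[4]: 30 + -17 = 13
  P[5]: 37 + -17 = 20
  P[6]: 40 + -17 = 23
  P[7]: 33 + -17 = 16
  P[8]: 34 + -17 = 17
  P[9]: 41 + -17 = 24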